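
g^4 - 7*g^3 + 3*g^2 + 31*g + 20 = (g - 5)*(g - 4)*(g + 1)^2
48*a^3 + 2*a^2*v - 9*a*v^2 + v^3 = (-8*a + v)*(-3*a + v)*(2*a + v)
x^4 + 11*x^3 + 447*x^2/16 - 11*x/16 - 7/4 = (x - 1/4)*(x + 1/4)*(x + 4)*(x + 7)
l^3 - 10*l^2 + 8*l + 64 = (l - 8)*(l - 4)*(l + 2)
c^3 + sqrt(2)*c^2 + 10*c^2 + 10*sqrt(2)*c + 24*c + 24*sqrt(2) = (c + 4)*(c + 6)*(c + sqrt(2))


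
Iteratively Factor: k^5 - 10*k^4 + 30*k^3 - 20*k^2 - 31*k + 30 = (k - 1)*(k^4 - 9*k^3 + 21*k^2 + k - 30) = (k - 1)*(k + 1)*(k^3 - 10*k^2 + 31*k - 30) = (k - 5)*(k - 1)*(k + 1)*(k^2 - 5*k + 6) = (k - 5)*(k - 3)*(k - 1)*(k + 1)*(k - 2)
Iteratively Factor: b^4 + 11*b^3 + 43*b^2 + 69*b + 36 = (b + 3)*(b^3 + 8*b^2 + 19*b + 12) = (b + 3)^2*(b^2 + 5*b + 4) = (b + 1)*(b + 3)^2*(b + 4)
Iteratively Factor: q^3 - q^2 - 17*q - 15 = (q - 5)*(q^2 + 4*q + 3) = (q - 5)*(q + 3)*(q + 1)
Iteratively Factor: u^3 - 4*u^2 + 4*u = (u - 2)*(u^2 - 2*u) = (u - 2)^2*(u)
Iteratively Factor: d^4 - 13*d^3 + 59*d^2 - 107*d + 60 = (d - 1)*(d^3 - 12*d^2 + 47*d - 60) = (d - 3)*(d - 1)*(d^2 - 9*d + 20) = (d - 4)*(d - 3)*(d - 1)*(d - 5)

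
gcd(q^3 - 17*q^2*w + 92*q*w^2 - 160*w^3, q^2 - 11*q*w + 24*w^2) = q - 8*w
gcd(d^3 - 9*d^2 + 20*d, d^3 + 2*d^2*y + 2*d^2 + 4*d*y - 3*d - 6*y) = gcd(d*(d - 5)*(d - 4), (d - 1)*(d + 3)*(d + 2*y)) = 1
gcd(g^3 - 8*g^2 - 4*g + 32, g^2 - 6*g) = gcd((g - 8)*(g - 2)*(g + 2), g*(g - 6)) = 1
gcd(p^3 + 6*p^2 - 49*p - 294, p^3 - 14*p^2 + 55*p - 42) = p - 7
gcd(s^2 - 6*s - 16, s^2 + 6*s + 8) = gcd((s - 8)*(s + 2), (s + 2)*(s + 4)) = s + 2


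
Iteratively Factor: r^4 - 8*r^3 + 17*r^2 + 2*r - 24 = (r - 2)*(r^3 - 6*r^2 + 5*r + 12) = (r - 4)*(r - 2)*(r^2 - 2*r - 3) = (r - 4)*(r - 2)*(r + 1)*(r - 3)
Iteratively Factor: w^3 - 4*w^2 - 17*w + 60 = (w - 3)*(w^2 - w - 20) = (w - 3)*(w + 4)*(w - 5)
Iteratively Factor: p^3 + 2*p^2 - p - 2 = (p + 1)*(p^2 + p - 2) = (p + 1)*(p + 2)*(p - 1)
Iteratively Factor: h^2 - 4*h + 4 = (h - 2)*(h - 2)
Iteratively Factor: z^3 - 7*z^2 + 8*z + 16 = (z + 1)*(z^2 - 8*z + 16) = (z - 4)*(z + 1)*(z - 4)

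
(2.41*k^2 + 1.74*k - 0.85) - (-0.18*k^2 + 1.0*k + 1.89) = 2.59*k^2 + 0.74*k - 2.74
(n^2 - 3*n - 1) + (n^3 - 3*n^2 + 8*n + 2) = n^3 - 2*n^2 + 5*n + 1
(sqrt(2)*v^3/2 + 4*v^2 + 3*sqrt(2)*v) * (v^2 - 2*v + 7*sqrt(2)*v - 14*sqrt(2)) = sqrt(2)*v^5/2 - sqrt(2)*v^4 + 11*v^4 - 22*v^3 + 31*sqrt(2)*v^3 - 62*sqrt(2)*v^2 + 42*v^2 - 84*v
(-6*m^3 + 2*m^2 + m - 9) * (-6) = 36*m^3 - 12*m^2 - 6*m + 54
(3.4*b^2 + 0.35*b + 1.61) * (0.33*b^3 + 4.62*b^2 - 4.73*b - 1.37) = 1.122*b^5 + 15.8235*b^4 - 13.9337*b^3 + 1.1247*b^2 - 8.0948*b - 2.2057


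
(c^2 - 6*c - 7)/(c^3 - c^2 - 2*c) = (c - 7)/(c*(c - 2))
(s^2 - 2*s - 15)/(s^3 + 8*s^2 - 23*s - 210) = (s + 3)/(s^2 + 13*s + 42)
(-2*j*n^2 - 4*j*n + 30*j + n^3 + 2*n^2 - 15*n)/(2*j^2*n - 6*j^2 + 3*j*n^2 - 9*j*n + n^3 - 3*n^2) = (-2*j*n - 10*j + n^2 + 5*n)/(2*j^2 + 3*j*n + n^2)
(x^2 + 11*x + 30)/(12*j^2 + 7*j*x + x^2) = (x^2 + 11*x + 30)/(12*j^2 + 7*j*x + x^2)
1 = 1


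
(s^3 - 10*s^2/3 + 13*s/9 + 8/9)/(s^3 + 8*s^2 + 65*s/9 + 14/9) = (3*s^2 - 11*s + 8)/(3*s^2 + 23*s + 14)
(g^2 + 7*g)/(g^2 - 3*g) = (g + 7)/(g - 3)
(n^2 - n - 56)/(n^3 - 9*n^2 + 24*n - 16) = (n^2 - n - 56)/(n^3 - 9*n^2 + 24*n - 16)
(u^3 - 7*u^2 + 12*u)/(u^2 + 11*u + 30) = u*(u^2 - 7*u + 12)/(u^2 + 11*u + 30)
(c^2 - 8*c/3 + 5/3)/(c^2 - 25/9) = 3*(c - 1)/(3*c + 5)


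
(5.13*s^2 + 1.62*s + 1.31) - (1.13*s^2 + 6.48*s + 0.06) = 4.0*s^2 - 4.86*s + 1.25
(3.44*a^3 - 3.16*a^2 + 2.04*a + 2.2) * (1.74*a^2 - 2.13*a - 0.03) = 5.9856*a^5 - 12.8256*a^4 + 10.1772*a^3 - 0.4224*a^2 - 4.7472*a - 0.066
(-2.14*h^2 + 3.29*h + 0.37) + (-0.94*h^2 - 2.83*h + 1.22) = -3.08*h^2 + 0.46*h + 1.59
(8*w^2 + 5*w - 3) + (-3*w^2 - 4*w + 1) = 5*w^2 + w - 2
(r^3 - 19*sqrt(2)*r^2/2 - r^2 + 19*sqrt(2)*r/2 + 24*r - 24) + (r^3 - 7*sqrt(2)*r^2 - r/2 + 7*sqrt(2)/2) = 2*r^3 - 33*sqrt(2)*r^2/2 - r^2 + 19*sqrt(2)*r/2 + 47*r/2 - 24 + 7*sqrt(2)/2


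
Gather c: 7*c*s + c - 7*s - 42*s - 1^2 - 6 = c*(7*s + 1) - 49*s - 7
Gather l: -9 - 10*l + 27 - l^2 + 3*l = -l^2 - 7*l + 18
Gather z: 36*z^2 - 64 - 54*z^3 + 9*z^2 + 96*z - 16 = -54*z^3 + 45*z^2 + 96*z - 80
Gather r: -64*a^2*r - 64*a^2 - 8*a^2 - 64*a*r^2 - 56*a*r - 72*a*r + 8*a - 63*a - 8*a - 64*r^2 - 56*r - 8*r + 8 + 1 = -72*a^2 - 63*a + r^2*(-64*a - 64) + r*(-64*a^2 - 128*a - 64) + 9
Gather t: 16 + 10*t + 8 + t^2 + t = t^2 + 11*t + 24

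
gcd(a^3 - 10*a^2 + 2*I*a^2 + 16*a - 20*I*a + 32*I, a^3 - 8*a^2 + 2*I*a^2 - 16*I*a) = a^2 + a*(-8 + 2*I) - 16*I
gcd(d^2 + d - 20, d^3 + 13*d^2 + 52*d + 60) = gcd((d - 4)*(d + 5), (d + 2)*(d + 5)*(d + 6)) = d + 5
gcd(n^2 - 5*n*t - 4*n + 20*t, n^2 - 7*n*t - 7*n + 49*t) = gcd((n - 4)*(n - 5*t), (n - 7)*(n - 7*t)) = 1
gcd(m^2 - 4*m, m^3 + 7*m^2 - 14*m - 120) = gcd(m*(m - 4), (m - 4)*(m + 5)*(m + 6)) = m - 4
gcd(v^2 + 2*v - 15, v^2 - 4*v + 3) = v - 3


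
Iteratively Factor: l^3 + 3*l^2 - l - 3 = (l - 1)*(l^2 + 4*l + 3) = (l - 1)*(l + 1)*(l + 3)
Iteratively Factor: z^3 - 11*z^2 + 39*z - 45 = (z - 5)*(z^2 - 6*z + 9) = (z - 5)*(z - 3)*(z - 3)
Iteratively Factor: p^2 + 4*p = (p)*(p + 4)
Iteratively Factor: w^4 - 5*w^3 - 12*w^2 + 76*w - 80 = (w - 2)*(w^3 - 3*w^2 - 18*w + 40) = (w - 2)*(w + 4)*(w^2 - 7*w + 10) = (w - 5)*(w - 2)*(w + 4)*(w - 2)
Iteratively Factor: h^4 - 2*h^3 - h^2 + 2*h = (h - 1)*(h^3 - h^2 - 2*h) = (h - 2)*(h - 1)*(h^2 + h) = h*(h - 2)*(h - 1)*(h + 1)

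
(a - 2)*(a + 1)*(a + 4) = a^3 + 3*a^2 - 6*a - 8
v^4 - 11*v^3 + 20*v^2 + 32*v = v*(v - 8)*(v - 4)*(v + 1)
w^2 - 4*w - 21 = (w - 7)*(w + 3)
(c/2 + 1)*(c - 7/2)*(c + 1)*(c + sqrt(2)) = c^4/2 - c^3/4 + sqrt(2)*c^3/2 - 17*c^2/4 - sqrt(2)*c^2/4 - 17*sqrt(2)*c/4 - 7*c/2 - 7*sqrt(2)/2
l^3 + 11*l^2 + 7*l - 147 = (l - 3)*(l + 7)^2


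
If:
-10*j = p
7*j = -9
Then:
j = -9/7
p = 90/7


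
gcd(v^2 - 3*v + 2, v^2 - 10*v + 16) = v - 2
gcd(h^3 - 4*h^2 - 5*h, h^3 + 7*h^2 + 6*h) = h^2 + h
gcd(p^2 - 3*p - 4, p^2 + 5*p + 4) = p + 1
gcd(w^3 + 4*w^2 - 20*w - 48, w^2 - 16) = w - 4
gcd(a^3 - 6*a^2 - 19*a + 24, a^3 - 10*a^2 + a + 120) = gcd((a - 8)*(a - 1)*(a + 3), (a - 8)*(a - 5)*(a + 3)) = a^2 - 5*a - 24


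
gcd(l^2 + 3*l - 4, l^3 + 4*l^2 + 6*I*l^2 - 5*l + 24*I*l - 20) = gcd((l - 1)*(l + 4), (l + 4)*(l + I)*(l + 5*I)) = l + 4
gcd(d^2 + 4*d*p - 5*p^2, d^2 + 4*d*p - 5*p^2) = -d^2 - 4*d*p + 5*p^2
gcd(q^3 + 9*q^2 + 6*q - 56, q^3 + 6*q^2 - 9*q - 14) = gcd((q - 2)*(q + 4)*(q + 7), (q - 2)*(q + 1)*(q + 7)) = q^2 + 5*q - 14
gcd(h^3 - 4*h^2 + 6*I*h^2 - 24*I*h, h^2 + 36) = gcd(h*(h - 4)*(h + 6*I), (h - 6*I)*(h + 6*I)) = h + 6*I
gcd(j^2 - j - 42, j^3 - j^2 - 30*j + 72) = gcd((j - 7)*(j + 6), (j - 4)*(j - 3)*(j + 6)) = j + 6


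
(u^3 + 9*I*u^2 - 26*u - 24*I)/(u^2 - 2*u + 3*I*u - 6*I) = (u^2 + 6*I*u - 8)/(u - 2)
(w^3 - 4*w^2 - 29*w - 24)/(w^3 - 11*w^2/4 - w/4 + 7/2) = 4*(w^2 - 5*w - 24)/(4*w^2 - 15*w + 14)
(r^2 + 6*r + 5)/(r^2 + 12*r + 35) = (r + 1)/(r + 7)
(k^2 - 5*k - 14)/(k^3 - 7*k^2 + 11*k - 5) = (k^2 - 5*k - 14)/(k^3 - 7*k^2 + 11*k - 5)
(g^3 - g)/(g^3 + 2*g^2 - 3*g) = (g + 1)/(g + 3)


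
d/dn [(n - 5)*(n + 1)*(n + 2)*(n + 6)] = 4*n^3 + 12*n^2 - 50*n - 88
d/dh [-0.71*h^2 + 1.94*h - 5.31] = 1.94 - 1.42*h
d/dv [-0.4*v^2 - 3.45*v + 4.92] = -0.8*v - 3.45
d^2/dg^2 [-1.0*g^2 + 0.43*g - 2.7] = -2.00000000000000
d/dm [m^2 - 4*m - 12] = 2*m - 4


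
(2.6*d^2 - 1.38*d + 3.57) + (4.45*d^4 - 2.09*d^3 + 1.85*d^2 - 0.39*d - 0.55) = 4.45*d^4 - 2.09*d^3 + 4.45*d^2 - 1.77*d + 3.02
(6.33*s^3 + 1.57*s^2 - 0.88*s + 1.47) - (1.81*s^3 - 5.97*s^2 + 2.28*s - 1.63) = 4.52*s^3 + 7.54*s^2 - 3.16*s + 3.1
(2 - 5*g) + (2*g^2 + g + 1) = 2*g^2 - 4*g + 3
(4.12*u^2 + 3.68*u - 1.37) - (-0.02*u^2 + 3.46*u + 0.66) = 4.14*u^2 + 0.22*u - 2.03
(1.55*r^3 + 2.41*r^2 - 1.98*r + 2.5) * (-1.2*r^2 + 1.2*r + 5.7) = -1.86*r^5 - 1.032*r^4 + 14.103*r^3 + 8.361*r^2 - 8.286*r + 14.25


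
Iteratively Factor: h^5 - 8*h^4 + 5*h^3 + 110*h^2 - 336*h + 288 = (h - 2)*(h^4 - 6*h^3 - 7*h^2 + 96*h - 144) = (h - 3)*(h - 2)*(h^3 - 3*h^2 - 16*h + 48) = (h - 3)^2*(h - 2)*(h^2 - 16) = (h - 3)^2*(h - 2)*(h + 4)*(h - 4)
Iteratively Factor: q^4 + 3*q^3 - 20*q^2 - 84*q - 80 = (q - 5)*(q^3 + 8*q^2 + 20*q + 16) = (q - 5)*(q + 4)*(q^2 + 4*q + 4) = (q - 5)*(q + 2)*(q + 4)*(q + 2)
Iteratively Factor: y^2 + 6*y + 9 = (y + 3)*(y + 3)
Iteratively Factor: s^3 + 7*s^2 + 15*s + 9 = (s + 3)*(s^2 + 4*s + 3) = (s + 3)^2*(s + 1)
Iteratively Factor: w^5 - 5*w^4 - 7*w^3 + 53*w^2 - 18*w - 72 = (w - 2)*(w^4 - 3*w^3 - 13*w^2 + 27*w + 36) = (w - 2)*(w + 3)*(w^3 - 6*w^2 + 5*w + 12) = (w - 4)*(w - 2)*(w + 3)*(w^2 - 2*w - 3) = (w - 4)*(w - 2)*(w + 1)*(w + 3)*(w - 3)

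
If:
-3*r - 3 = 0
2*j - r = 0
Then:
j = -1/2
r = -1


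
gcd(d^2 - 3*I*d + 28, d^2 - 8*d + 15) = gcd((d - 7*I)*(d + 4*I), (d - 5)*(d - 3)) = 1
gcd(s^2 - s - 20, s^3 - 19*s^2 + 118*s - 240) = s - 5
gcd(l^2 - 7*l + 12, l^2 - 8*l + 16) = l - 4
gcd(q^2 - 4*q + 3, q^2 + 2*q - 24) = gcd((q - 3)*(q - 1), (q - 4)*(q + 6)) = 1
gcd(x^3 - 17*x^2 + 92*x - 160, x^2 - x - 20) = x - 5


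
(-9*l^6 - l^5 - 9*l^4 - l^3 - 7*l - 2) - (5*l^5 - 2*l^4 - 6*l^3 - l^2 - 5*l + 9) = -9*l^6 - 6*l^5 - 7*l^4 + 5*l^3 + l^2 - 2*l - 11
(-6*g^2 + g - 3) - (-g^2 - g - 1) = -5*g^2 + 2*g - 2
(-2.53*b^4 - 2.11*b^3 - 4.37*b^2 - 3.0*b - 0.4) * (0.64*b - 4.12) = -1.6192*b^5 + 9.0732*b^4 + 5.8964*b^3 + 16.0844*b^2 + 12.104*b + 1.648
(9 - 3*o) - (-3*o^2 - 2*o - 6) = 3*o^2 - o + 15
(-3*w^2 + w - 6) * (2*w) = -6*w^3 + 2*w^2 - 12*w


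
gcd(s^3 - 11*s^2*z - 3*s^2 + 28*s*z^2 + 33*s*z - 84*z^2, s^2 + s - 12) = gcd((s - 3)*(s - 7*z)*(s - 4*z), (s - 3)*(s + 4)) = s - 3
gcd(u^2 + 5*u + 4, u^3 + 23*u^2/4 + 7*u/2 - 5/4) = u + 1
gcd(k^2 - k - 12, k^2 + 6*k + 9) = k + 3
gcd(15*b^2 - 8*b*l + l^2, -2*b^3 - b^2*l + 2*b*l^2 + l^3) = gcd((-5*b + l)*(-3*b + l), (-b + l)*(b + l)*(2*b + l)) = 1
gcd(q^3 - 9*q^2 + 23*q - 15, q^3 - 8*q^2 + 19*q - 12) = q^2 - 4*q + 3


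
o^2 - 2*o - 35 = (o - 7)*(o + 5)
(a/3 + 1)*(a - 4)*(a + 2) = a^3/3 + a^2/3 - 14*a/3 - 8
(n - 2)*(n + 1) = n^2 - n - 2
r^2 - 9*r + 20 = (r - 5)*(r - 4)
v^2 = v^2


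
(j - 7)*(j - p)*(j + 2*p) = j^3 + j^2*p - 7*j^2 - 2*j*p^2 - 7*j*p + 14*p^2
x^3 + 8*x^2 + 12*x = x*(x + 2)*(x + 6)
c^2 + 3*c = c*(c + 3)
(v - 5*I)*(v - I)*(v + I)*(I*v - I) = I*v^4 + 5*v^3 - I*v^3 - 5*v^2 + I*v^2 + 5*v - I*v - 5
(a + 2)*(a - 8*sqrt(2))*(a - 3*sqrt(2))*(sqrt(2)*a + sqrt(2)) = sqrt(2)*a^4 - 22*a^3 + 3*sqrt(2)*a^3 - 66*a^2 + 50*sqrt(2)*a^2 - 44*a + 144*sqrt(2)*a + 96*sqrt(2)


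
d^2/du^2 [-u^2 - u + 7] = -2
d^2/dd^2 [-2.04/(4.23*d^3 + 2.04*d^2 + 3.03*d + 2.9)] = ((51.7752*d + 8.3232)*(4.23*d^3 + 2.04*d^2 + 3.03*d + 2.9) - 2.04*(12.69*d^2 + 4.08*d + 3.03)*(25.38*d^2 + 8.16*d + 6.06))/(4.23*d^3 + 2.04*d^2 + 3.03*d + 2.9)^3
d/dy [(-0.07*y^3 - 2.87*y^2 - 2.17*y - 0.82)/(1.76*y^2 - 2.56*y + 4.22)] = (-0.1232*y^4 + 0.3584*y^3 + 10.2802*y^2 - 21.3364*y - 11.2566)/(3.0976*y^4 - 9.0112*y^3 + 21.408*y^2 - 21.6064*y + 17.8084)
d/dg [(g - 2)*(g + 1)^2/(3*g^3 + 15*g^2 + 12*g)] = (5*g^2 + 4*g + 8)/(3*g^2*(g^2 + 8*g + 16))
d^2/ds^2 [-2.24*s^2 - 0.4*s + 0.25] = -4.48000000000000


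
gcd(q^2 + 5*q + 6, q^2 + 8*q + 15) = q + 3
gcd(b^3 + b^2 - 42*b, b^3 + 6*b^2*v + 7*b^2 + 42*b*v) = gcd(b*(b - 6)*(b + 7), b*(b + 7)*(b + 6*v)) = b^2 + 7*b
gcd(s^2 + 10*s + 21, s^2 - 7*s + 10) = 1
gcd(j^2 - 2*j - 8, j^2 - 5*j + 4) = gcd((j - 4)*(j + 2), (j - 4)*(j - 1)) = j - 4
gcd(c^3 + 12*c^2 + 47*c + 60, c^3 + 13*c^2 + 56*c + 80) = c^2 + 9*c + 20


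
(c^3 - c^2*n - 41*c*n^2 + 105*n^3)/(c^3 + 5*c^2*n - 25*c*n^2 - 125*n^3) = (c^2 + 4*c*n - 21*n^2)/(c^2 + 10*c*n + 25*n^2)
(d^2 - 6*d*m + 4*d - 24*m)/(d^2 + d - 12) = (d - 6*m)/(d - 3)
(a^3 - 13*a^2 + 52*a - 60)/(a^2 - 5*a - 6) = (a^2 - 7*a + 10)/(a + 1)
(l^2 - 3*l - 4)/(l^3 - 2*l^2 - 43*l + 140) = (l + 1)/(l^2 + 2*l - 35)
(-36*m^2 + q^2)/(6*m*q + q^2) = (-6*m + q)/q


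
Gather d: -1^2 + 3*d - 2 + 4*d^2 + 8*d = 4*d^2 + 11*d - 3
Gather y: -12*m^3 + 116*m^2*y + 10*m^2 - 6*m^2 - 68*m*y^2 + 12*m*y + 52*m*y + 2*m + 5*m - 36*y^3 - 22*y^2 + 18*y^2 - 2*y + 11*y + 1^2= -12*m^3 + 4*m^2 + 7*m - 36*y^3 + y^2*(-68*m - 4) + y*(116*m^2 + 64*m + 9) + 1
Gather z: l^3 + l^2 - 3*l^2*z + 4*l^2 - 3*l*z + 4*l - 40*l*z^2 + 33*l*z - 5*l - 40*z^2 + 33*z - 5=l^3 + 5*l^2 - l + z^2*(-40*l - 40) + z*(-3*l^2 + 30*l + 33) - 5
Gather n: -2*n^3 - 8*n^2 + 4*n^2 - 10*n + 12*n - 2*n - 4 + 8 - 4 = -2*n^3 - 4*n^2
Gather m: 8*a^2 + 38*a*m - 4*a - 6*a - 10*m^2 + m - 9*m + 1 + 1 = 8*a^2 - 10*a - 10*m^2 + m*(38*a - 8) + 2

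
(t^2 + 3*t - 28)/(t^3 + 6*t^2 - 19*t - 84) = 1/(t + 3)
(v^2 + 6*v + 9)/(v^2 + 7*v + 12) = (v + 3)/(v + 4)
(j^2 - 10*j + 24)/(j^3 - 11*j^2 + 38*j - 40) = (j - 6)/(j^2 - 7*j + 10)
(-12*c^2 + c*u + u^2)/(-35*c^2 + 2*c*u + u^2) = (-12*c^2 + c*u + u^2)/(-35*c^2 + 2*c*u + u^2)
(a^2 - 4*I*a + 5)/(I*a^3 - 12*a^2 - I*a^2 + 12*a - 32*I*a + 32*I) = (-I*a^2 - 4*a - 5*I)/(a^3 + a^2*(-1 + 12*I) + a*(-32 - 12*I) + 32)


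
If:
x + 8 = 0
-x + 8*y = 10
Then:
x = -8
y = 1/4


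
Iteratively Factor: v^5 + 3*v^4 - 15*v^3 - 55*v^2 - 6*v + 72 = (v + 2)*(v^4 + v^3 - 17*v^2 - 21*v + 36) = (v + 2)*(v + 3)*(v^3 - 2*v^2 - 11*v + 12) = (v + 2)*(v + 3)^2*(v^2 - 5*v + 4) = (v - 1)*(v + 2)*(v + 3)^2*(v - 4)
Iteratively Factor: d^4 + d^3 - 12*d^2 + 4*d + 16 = (d - 2)*(d^3 + 3*d^2 - 6*d - 8) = (d - 2)*(d + 1)*(d^2 + 2*d - 8) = (d - 2)^2*(d + 1)*(d + 4)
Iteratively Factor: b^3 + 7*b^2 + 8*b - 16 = (b - 1)*(b^2 + 8*b + 16) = (b - 1)*(b + 4)*(b + 4)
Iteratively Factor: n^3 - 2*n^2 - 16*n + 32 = (n - 4)*(n^2 + 2*n - 8) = (n - 4)*(n + 4)*(n - 2)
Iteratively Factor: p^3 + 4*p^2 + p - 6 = (p + 3)*(p^2 + p - 2) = (p - 1)*(p + 3)*(p + 2)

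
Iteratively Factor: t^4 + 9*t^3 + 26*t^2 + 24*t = (t)*(t^3 + 9*t^2 + 26*t + 24) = t*(t + 4)*(t^2 + 5*t + 6) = t*(t + 2)*(t + 4)*(t + 3)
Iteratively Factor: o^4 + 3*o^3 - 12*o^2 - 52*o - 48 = (o + 3)*(o^3 - 12*o - 16) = (o - 4)*(o + 3)*(o^2 + 4*o + 4) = (o - 4)*(o + 2)*(o + 3)*(o + 2)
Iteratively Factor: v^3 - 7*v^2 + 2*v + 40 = (v - 5)*(v^2 - 2*v - 8) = (v - 5)*(v + 2)*(v - 4)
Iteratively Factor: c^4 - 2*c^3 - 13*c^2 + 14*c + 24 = (c + 3)*(c^3 - 5*c^2 + 2*c + 8) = (c + 1)*(c + 3)*(c^2 - 6*c + 8) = (c - 4)*(c + 1)*(c + 3)*(c - 2)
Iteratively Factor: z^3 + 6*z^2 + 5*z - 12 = (z + 3)*(z^2 + 3*z - 4) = (z - 1)*(z + 3)*(z + 4)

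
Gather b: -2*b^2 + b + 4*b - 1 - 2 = -2*b^2 + 5*b - 3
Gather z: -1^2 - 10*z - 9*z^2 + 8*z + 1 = -9*z^2 - 2*z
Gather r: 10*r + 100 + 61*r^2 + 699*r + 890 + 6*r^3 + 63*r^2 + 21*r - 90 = 6*r^3 + 124*r^2 + 730*r + 900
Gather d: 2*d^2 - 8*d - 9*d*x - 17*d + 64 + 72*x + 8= 2*d^2 + d*(-9*x - 25) + 72*x + 72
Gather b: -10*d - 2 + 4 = 2 - 10*d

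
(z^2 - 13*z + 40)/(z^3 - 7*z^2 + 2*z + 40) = (z - 8)/(z^2 - 2*z - 8)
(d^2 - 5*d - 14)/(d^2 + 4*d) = (d^2 - 5*d - 14)/(d*(d + 4))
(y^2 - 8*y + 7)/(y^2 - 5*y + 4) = (y - 7)/(y - 4)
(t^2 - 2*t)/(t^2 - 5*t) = (t - 2)/(t - 5)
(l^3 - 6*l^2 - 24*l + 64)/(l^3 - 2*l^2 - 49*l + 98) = (l^2 - 4*l - 32)/(l^2 - 49)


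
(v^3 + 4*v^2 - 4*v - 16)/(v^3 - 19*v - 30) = (v^2 + 2*v - 8)/(v^2 - 2*v - 15)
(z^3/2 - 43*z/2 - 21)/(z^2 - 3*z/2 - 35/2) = (-z^3 + 43*z + 42)/(-2*z^2 + 3*z + 35)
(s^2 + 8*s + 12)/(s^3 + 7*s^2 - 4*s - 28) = (s + 6)/(s^2 + 5*s - 14)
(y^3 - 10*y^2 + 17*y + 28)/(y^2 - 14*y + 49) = (y^2 - 3*y - 4)/(y - 7)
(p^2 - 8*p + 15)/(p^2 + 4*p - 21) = (p - 5)/(p + 7)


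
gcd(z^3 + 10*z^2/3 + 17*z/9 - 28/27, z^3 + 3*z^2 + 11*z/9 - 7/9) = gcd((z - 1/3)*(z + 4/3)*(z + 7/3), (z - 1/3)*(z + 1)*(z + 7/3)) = z^2 + 2*z - 7/9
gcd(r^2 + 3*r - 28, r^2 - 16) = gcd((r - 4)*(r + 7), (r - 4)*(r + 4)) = r - 4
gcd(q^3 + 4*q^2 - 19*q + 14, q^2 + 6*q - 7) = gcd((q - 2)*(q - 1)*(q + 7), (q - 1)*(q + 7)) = q^2 + 6*q - 7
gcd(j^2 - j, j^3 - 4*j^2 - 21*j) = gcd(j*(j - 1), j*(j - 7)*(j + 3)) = j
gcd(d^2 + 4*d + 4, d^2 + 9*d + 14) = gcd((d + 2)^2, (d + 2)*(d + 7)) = d + 2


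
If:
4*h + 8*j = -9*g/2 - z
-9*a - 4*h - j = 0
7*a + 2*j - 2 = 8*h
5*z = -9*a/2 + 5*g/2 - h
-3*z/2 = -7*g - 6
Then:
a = -166/7257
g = -11488/12095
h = -793/7257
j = 4666/7257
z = -15692/36285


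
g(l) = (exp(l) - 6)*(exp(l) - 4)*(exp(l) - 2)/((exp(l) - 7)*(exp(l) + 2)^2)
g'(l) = -2*(exp(l) - 6)*(exp(l) - 4)*(exp(l) - 2)*exp(l)/((exp(l) - 7)*(exp(l) + 2)^3) + (exp(l) - 6)*(exp(l) - 4)*exp(l)/((exp(l) - 7)*(exp(l) + 2)^2) + (exp(l) - 6)*(exp(l) - 2)*exp(l)/((exp(l) - 7)*(exp(l) + 2)^2) + (exp(l) - 4)*(exp(l) - 2)*exp(l)/((exp(l) - 7)*(exp(l) + 2)^2) - (exp(l) - 6)*(exp(l) - 4)*(exp(l) - 2)*exp(l)/((exp(l) - 7)^2*(exp(l) + 2)^2)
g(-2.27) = 1.43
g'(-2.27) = -0.26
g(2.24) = 0.44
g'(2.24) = 0.09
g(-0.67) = 0.70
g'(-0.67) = -0.64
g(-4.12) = 1.67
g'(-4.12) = -0.05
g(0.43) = 0.07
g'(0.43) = -0.36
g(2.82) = 0.59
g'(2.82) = 0.30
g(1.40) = 0.00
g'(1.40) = 0.15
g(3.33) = 0.73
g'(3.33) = 0.23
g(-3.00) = 1.57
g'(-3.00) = -0.14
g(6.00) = 0.98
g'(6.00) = 0.02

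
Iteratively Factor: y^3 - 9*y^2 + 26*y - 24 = (y - 2)*(y^2 - 7*y + 12) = (y - 4)*(y - 2)*(y - 3)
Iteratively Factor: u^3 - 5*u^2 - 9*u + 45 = (u - 5)*(u^2 - 9) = (u - 5)*(u + 3)*(u - 3)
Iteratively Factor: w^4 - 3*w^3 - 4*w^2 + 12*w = (w - 2)*(w^3 - w^2 - 6*w) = (w - 2)*(w + 2)*(w^2 - 3*w) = w*(w - 2)*(w + 2)*(w - 3)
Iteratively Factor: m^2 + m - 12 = (m - 3)*(m + 4)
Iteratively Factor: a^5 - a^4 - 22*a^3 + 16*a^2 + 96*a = (a + 2)*(a^4 - 3*a^3 - 16*a^2 + 48*a) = a*(a + 2)*(a^3 - 3*a^2 - 16*a + 48) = a*(a + 2)*(a + 4)*(a^2 - 7*a + 12) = a*(a - 3)*(a + 2)*(a + 4)*(a - 4)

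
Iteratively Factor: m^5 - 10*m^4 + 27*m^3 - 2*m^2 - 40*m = (m)*(m^4 - 10*m^3 + 27*m^2 - 2*m - 40) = m*(m - 5)*(m^3 - 5*m^2 + 2*m + 8) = m*(m - 5)*(m - 2)*(m^2 - 3*m - 4) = m*(m - 5)*(m - 2)*(m + 1)*(m - 4)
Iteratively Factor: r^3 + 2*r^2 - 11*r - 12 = (r + 1)*(r^2 + r - 12) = (r + 1)*(r + 4)*(r - 3)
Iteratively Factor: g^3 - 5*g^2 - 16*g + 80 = (g + 4)*(g^2 - 9*g + 20) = (g - 4)*(g + 4)*(g - 5)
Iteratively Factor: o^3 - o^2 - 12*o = (o + 3)*(o^2 - 4*o) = o*(o + 3)*(o - 4)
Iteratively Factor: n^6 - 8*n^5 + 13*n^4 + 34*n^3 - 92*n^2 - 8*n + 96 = (n + 2)*(n^5 - 10*n^4 + 33*n^3 - 32*n^2 - 28*n + 48) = (n - 3)*(n + 2)*(n^4 - 7*n^3 + 12*n^2 + 4*n - 16) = (n - 4)*(n - 3)*(n + 2)*(n^3 - 3*n^2 + 4) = (n - 4)*(n - 3)*(n - 2)*(n + 2)*(n^2 - n - 2) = (n - 4)*(n - 3)*(n - 2)^2*(n + 2)*(n + 1)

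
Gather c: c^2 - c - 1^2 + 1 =c^2 - c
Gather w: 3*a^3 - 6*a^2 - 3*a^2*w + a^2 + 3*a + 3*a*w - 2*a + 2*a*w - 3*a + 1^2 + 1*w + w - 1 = 3*a^3 - 5*a^2 - 2*a + w*(-3*a^2 + 5*a + 2)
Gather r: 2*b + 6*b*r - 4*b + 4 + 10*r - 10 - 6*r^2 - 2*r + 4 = -2*b - 6*r^2 + r*(6*b + 8) - 2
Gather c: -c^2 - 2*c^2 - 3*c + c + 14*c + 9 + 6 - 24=-3*c^2 + 12*c - 9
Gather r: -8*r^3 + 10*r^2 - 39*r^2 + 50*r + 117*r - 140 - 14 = -8*r^3 - 29*r^2 + 167*r - 154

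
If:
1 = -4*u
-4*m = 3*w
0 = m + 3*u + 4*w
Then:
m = -9/52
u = -1/4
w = 3/13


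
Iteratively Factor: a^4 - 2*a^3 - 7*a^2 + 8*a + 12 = (a - 3)*(a^3 + a^2 - 4*a - 4) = (a - 3)*(a + 2)*(a^2 - a - 2) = (a - 3)*(a + 1)*(a + 2)*(a - 2)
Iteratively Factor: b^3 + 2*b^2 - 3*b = (b + 3)*(b^2 - b) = b*(b + 3)*(b - 1)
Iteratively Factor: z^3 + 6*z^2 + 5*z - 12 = (z + 3)*(z^2 + 3*z - 4) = (z + 3)*(z + 4)*(z - 1)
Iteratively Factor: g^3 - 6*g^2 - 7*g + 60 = (g - 5)*(g^2 - g - 12) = (g - 5)*(g - 4)*(g + 3)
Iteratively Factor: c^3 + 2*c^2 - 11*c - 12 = (c + 4)*(c^2 - 2*c - 3) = (c + 1)*(c + 4)*(c - 3)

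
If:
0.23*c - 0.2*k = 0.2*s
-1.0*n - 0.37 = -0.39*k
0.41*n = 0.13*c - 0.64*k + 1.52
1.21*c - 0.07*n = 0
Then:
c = 0.03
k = 2.09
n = 0.45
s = -2.06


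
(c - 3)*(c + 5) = c^2 + 2*c - 15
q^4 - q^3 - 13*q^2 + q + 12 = (q - 4)*(q - 1)*(q + 1)*(q + 3)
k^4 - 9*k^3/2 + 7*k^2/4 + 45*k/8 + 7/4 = (k - 7/2)*(k - 2)*(k + 1/2)^2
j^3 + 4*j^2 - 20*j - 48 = (j - 4)*(j + 2)*(j + 6)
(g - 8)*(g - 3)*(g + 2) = g^3 - 9*g^2 + 2*g + 48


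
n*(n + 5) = n^2 + 5*n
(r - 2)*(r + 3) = r^2 + r - 6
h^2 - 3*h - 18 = (h - 6)*(h + 3)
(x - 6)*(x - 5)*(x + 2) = x^3 - 9*x^2 + 8*x + 60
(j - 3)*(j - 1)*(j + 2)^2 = j^4 - 9*j^2 - 4*j + 12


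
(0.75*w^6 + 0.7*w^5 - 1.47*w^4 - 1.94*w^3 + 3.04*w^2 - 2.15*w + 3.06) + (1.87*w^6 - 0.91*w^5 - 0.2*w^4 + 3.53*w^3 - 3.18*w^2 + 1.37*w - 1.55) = 2.62*w^6 - 0.21*w^5 - 1.67*w^4 + 1.59*w^3 - 0.14*w^2 - 0.78*w + 1.51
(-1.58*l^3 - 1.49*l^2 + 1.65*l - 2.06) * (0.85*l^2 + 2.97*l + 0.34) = -1.343*l^5 - 5.9591*l^4 - 3.56*l^3 + 2.6429*l^2 - 5.5572*l - 0.7004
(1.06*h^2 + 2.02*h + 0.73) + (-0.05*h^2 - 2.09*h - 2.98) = 1.01*h^2 - 0.0699999999999998*h - 2.25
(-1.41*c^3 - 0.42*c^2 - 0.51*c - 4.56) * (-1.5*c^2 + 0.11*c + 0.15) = 2.115*c^5 + 0.4749*c^4 + 0.5073*c^3 + 6.7209*c^2 - 0.5781*c - 0.684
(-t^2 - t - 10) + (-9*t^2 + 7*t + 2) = -10*t^2 + 6*t - 8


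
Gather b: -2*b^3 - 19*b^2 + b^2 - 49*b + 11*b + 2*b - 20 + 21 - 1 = -2*b^3 - 18*b^2 - 36*b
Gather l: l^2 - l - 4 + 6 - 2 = l^2 - l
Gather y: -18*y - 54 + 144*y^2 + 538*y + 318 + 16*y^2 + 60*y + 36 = 160*y^2 + 580*y + 300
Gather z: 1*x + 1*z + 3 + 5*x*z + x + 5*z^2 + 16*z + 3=2*x + 5*z^2 + z*(5*x + 17) + 6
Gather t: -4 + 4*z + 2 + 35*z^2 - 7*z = 35*z^2 - 3*z - 2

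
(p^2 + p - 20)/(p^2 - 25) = (p - 4)/(p - 5)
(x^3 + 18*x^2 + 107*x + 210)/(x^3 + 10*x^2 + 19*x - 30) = (x + 7)/(x - 1)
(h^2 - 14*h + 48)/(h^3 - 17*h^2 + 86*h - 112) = (h - 6)/(h^2 - 9*h + 14)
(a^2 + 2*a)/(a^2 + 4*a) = (a + 2)/(a + 4)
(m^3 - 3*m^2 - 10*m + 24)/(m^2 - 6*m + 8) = m + 3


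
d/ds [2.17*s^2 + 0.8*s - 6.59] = 4.34*s + 0.8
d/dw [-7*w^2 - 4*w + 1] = -14*w - 4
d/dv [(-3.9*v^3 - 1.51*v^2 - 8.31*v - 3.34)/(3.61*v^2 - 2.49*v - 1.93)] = (-14.079*v^4 + 19.422*v^3 + 56.34*v^2 + 29.9434*v + 7.7217)/(13.0321*v^4 - 17.9778*v^3 - 7.7345*v^2 + 9.6114*v + 3.7249)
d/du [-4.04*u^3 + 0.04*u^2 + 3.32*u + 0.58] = -12.12*u^2 + 0.08*u + 3.32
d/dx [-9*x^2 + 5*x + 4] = 5 - 18*x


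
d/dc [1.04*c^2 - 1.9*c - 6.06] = 2.08*c - 1.9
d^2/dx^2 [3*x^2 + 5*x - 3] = 6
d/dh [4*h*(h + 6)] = 8*h + 24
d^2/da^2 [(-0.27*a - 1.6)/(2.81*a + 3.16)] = -20.472536/(2.81*a + 3.16)^3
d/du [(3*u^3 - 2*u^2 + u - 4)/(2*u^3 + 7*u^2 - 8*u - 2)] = (25*u^4 - 52*u^3 + 15*u^2 + 64*u - 34)/(4*u^6 + 28*u^5 + 17*u^4 - 120*u^3 + 36*u^2 + 32*u + 4)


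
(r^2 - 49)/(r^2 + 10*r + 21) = (r - 7)/(r + 3)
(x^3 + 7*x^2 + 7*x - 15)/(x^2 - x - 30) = (x^2 + 2*x - 3)/(x - 6)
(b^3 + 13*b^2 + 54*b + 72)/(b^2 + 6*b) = b + 7 + 12/b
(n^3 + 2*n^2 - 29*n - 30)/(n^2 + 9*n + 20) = (n^3 + 2*n^2 - 29*n - 30)/(n^2 + 9*n + 20)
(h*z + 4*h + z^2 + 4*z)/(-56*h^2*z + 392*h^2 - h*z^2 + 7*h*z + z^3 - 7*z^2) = (h*z + 4*h + z^2 + 4*z)/(-56*h^2*z + 392*h^2 - h*z^2 + 7*h*z + z^3 - 7*z^2)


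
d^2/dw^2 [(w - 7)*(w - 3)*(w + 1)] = 6*w - 18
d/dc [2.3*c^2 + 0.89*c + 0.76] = 4.6*c + 0.89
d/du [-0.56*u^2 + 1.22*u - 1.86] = 1.22 - 1.12*u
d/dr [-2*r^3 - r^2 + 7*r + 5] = -6*r^2 - 2*r + 7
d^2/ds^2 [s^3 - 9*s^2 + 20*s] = 6*s - 18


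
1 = 1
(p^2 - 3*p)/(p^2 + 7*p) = (p - 3)/(p + 7)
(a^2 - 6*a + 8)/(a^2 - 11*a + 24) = (a^2 - 6*a + 8)/(a^2 - 11*a + 24)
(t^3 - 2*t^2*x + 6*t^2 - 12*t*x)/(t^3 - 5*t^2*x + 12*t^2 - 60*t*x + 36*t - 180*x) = t*(-t + 2*x)/(-t^2 + 5*t*x - 6*t + 30*x)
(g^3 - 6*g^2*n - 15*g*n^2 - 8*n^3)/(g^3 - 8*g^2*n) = 1 + 2*n/g + n^2/g^2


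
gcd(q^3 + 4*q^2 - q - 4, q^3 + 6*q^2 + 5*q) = q + 1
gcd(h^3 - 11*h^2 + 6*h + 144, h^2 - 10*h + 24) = h - 6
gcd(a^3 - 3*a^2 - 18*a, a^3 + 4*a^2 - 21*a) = a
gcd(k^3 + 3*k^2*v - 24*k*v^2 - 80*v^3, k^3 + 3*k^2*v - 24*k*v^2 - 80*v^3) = -k^3 - 3*k^2*v + 24*k*v^2 + 80*v^3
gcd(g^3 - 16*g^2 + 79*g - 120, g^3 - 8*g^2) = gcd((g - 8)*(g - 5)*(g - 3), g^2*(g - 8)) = g - 8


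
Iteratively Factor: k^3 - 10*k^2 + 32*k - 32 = (k - 4)*(k^2 - 6*k + 8) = (k - 4)*(k - 2)*(k - 4)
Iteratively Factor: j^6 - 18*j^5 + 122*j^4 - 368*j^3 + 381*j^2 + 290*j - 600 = (j - 3)*(j^5 - 15*j^4 + 77*j^3 - 137*j^2 - 30*j + 200) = (j - 3)*(j - 2)*(j^4 - 13*j^3 + 51*j^2 - 35*j - 100) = (j - 5)*(j - 3)*(j - 2)*(j^3 - 8*j^2 + 11*j + 20) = (j - 5)*(j - 4)*(j - 3)*(j - 2)*(j^2 - 4*j - 5) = (j - 5)*(j - 4)*(j - 3)*(j - 2)*(j + 1)*(j - 5)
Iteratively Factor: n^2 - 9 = (n + 3)*(n - 3)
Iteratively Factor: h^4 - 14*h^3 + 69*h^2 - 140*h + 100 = (h - 2)*(h^3 - 12*h^2 + 45*h - 50) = (h - 2)^2*(h^2 - 10*h + 25) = (h - 5)*(h - 2)^2*(h - 5)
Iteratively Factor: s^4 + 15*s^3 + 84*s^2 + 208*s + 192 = (s + 4)*(s^3 + 11*s^2 + 40*s + 48) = (s + 4)^2*(s^2 + 7*s + 12) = (s + 4)^3*(s + 3)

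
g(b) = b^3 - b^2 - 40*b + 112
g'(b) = 3*b^2 - 2*b - 40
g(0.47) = 93.08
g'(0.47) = -40.28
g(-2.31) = 186.74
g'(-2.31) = -19.37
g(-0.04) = 113.60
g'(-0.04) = -39.92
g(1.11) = 67.74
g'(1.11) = -38.52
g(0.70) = 83.85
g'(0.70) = -39.93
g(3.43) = 3.39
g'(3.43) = -11.57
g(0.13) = 106.79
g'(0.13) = -40.21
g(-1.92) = 178.04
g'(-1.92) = -25.10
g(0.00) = 112.00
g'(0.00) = -40.00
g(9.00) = 400.00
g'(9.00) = 185.00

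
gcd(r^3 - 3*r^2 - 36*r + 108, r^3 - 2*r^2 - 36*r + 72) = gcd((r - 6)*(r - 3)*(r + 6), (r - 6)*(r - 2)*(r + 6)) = r^2 - 36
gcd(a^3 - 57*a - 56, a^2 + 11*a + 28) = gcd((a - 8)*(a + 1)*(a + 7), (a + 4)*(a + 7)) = a + 7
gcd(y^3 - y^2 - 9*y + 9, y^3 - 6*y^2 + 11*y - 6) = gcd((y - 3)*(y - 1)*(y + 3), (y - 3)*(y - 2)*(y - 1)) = y^2 - 4*y + 3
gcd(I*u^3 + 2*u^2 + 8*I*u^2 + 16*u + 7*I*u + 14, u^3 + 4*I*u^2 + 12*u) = u - 2*I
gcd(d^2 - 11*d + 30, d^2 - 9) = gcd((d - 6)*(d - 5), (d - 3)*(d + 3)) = 1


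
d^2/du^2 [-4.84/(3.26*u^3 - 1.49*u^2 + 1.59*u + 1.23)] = ((94.6704*u - 14.4232)*(3.26*u^3 - 1.49*u^2 + 1.59*u + 1.23) - 4.84*(9.78*u^2 - 2.98*u + 1.59)*(19.56*u^2 - 5.96*u + 3.18))/(3.26*u^3 - 1.49*u^2 + 1.59*u + 1.23)^3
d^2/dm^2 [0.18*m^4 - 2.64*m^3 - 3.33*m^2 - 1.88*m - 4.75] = 2.16*m^2 - 15.84*m - 6.66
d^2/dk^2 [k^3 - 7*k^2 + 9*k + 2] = 6*k - 14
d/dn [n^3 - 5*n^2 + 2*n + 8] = 3*n^2 - 10*n + 2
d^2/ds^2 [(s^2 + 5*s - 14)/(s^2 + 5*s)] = 28*(-3*s^2 - 15*s - 25)/(s^3*(s^3 + 15*s^2 + 75*s + 125))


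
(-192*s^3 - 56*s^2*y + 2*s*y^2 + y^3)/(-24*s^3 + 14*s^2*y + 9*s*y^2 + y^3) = (-8*s + y)/(-s + y)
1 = 1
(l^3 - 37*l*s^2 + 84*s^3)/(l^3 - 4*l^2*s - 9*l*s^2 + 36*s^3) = (l + 7*s)/(l + 3*s)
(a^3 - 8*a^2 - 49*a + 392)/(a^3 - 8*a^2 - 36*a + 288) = (a^2 - 49)/(a^2 - 36)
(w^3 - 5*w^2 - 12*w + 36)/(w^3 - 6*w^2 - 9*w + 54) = (w - 2)/(w - 3)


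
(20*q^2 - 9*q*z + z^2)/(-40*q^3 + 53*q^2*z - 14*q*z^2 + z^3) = (-4*q + z)/(8*q^2 - 9*q*z + z^2)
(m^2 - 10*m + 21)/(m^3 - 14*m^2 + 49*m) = (m - 3)/(m*(m - 7))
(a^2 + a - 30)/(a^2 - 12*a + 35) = (a + 6)/(a - 7)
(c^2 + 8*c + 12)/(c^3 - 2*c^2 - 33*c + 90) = (c + 2)/(c^2 - 8*c + 15)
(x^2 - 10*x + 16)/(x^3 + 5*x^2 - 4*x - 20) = (x - 8)/(x^2 + 7*x + 10)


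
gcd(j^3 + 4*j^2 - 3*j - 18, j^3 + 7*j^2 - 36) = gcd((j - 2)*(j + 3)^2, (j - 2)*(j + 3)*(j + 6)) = j^2 + j - 6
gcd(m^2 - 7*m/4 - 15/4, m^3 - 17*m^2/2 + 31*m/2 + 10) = 1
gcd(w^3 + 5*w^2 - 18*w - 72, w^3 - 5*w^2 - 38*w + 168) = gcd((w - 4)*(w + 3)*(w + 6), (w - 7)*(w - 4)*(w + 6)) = w^2 + 2*w - 24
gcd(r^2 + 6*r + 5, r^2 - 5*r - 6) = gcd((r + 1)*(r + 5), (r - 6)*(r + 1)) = r + 1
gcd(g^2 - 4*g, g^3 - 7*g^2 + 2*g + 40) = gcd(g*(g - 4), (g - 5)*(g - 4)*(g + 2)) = g - 4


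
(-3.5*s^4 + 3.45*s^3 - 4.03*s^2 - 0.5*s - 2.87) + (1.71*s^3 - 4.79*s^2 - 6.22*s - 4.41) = -3.5*s^4 + 5.16*s^3 - 8.82*s^2 - 6.72*s - 7.28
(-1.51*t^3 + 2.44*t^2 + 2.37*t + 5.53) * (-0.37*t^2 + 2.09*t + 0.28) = 0.5587*t^5 - 4.0587*t^4 + 3.7999*t^3 + 3.5904*t^2 + 12.2213*t + 1.5484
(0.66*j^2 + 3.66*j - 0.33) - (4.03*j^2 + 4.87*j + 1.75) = -3.37*j^2 - 1.21*j - 2.08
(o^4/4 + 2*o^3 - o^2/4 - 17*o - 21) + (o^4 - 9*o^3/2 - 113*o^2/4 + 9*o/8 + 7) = 5*o^4/4 - 5*o^3/2 - 57*o^2/2 - 127*o/8 - 14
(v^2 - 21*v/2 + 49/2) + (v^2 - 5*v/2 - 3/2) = 2*v^2 - 13*v + 23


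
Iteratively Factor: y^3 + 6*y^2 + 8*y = (y + 2)*(y^2 + 4*y) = y*(y + 2)*(y + 4)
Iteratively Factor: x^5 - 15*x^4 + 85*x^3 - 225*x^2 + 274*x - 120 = (x - 4)*(x^4 - 11*x^3 + 41*x^2 - 61*x + 30) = (x - 5)*(x - 4)*(x^3 - 6*x^2 + 11*x - 6) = (x - 5)*(x - 4)*(x - 1)*(x^2 - 5*x + 6) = (x - 5)*(x - 4)*(x - 3)*(x - 1)*(x - 2)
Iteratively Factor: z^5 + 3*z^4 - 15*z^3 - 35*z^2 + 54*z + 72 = (z + 1)*(z^4 + 2*z^3 - 17*z^2 - 18*z + 72) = (z - 3)*(z + 1)*(z^3 + 5*z^2 - 2*z - 24) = (z - 3)*(z + 1)*(z + 4)*(z^2 + z - 6) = (z - 3)*(z - 2)*(z + 1)*(z + 4)*(z + 3)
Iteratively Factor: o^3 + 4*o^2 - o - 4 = (o + 1)*(o^2 + 3*o - 4) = (o - 1)*(o + 1)*(o + 4)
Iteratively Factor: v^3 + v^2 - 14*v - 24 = (v + 2)*(v^2 - v - 12) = (v + 2)*(v + 3)*(v - 4)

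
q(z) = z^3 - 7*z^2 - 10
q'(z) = 3*z^2 - 14*z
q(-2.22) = -55.44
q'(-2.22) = 45.87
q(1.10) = -17.14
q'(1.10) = -11.77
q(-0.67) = -13.44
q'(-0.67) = 10.73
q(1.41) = -21.11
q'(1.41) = -13.78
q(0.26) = -10.46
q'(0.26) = -3.44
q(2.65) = -40.55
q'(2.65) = -16.03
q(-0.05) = -10.02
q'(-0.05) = 0.71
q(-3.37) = -127.77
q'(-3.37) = 81.25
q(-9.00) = -1306.00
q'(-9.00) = 369.00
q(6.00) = -46.00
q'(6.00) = 24.00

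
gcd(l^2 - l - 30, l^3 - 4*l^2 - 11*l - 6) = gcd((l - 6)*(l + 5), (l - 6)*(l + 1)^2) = l - 6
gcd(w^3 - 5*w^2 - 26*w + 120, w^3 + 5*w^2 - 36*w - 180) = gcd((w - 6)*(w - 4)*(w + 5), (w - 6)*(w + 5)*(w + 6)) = w^2 - w - 30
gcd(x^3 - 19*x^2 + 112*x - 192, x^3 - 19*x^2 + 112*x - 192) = x^3 - 19*x^2 + 112*x - 192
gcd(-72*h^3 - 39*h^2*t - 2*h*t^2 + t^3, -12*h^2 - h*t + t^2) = 3*h + t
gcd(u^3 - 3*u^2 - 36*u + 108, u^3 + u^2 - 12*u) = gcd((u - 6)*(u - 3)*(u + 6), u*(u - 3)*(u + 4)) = u - 3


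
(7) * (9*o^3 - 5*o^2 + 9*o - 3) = 63*o^3 - 35*o^2 + 63*o - 21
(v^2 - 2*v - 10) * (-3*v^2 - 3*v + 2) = -3*v^4 + 3*v^3 + 38*v^2 + 26*v - 20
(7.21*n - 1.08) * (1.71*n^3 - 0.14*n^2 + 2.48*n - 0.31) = 12.3291*n^4 - 2.8562*n^3 + 18.032*n^2 - 4.9135*n + 0.3348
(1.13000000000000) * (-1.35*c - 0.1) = -1.5255*c - 0.113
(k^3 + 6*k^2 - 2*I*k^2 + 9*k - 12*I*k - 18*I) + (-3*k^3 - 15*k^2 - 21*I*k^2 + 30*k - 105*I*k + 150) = -2*k^3 - 9*k^2 - 23*I*k^2 + 39*k - 117*I*k + 150 - 18*I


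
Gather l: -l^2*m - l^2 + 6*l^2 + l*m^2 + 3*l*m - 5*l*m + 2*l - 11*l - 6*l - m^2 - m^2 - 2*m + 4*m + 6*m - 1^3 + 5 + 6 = l^2*(5 - m) + l*(m^2 - 2*m - 15) - 2*m^2 + 8*m + 10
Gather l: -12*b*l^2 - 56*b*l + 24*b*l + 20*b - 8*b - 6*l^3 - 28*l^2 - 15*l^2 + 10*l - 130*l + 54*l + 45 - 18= 12*b - 6*l^3 + l^2*(-12*b - 43) + l*(-32*b - 66) + 27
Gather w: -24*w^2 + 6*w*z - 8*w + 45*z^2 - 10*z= -24*w^2 + w*(6*z - 8) + 45*z^2 - 10*z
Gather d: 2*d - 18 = 2*d - 18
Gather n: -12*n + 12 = 12 - 12*n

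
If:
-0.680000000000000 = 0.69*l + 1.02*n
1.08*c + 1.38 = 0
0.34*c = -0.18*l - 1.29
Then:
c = -1.28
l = -4.75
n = 2.55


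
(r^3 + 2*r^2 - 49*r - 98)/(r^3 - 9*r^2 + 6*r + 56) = (r + 7)/(r - 4)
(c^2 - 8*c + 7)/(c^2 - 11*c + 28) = (c - 1)/(c - 4)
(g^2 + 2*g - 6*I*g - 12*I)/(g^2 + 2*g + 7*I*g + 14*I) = (g - 6*I)/(g + 7*I)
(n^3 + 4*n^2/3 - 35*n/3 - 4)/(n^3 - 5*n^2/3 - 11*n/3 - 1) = (n + 4)/(n + 1)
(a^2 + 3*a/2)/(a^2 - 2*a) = (a + 3/2)/(a - 2)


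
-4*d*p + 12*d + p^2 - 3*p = (-4*d + p)*(p - 3)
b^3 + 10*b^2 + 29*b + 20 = (b + 1)*(b + 4)*(b + 5)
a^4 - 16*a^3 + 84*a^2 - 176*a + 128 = (a - 8)*(a - 4)*(a - 2)^2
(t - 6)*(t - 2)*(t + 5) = t^3 - 3*t^2 - 28*t + 60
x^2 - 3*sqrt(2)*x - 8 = (x - 4*sqrt(2))*(x + sqrt(2))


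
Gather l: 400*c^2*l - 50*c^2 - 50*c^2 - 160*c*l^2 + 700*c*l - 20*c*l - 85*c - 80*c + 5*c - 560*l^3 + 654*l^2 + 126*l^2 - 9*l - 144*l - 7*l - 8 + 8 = -100*c^2 - 160*c - 560*l^3 + l^2*(780 - 160*c) + l*(400*c^2 + 680*c - 160)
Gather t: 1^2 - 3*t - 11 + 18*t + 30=15*t + 20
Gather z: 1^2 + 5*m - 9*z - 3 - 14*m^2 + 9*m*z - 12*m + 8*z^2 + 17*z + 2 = -14*m^2 - 7*m + 8*z^2 + z*(9*m + 8)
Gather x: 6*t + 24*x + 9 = 6*t + 24*x + 9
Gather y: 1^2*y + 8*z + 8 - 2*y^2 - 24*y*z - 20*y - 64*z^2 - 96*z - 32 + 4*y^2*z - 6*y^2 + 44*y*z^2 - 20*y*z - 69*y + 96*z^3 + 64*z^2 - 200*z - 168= y^2*(4*z - 8) + y*(44*z^2 - 44*z - 88) + 96*z^3 - 288*z - 192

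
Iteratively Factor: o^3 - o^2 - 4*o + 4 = (o - 2)*(o^2 + o - 2) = (o - 2)*(o - 1)*(o + 2)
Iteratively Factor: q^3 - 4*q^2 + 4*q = (q - 2)*(q^2 - 2*q) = (q - 2)^2*(q)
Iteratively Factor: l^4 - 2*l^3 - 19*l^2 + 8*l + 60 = (l + 2)*(l^3 - 4*l^2 - 11*l + 30) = (l + 2)*(l + 3)*(l^2 - 7*l + 10) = (l - 2)*(l + 2)*(l + 3)*(l - 5)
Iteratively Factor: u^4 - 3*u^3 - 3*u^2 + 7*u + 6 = (u - 2)*(u^3 - u^2 - 5*u - 3) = (u - 2)*(u + 1)*(u^2 - 2*u - 3) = (u - 2)*(u + 1)^2*(u - 3)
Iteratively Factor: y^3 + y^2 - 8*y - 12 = (y - 3)*(y^2 + 4*y + 4) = (y - 3)*(y + 2)*(y + 2)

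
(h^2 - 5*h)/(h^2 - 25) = h/(h + 5)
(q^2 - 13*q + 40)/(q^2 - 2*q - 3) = (-q^2 + 13*q - 40)/(-q^2 + 2*q + 3)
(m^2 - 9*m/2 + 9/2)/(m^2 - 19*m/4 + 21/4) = 2*(2*m - 3)/(4*m - 7)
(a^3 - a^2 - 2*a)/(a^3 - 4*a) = (a + 1)/(a + 2)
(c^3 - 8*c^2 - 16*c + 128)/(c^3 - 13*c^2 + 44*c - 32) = (c + 4)/(c - 1)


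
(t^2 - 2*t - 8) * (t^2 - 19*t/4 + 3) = t^4 - 27*t^3/4 + 9*t^2/2 + 32*t - 24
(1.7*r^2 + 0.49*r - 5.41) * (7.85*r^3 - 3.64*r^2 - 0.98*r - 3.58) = 13.345*r^5 - 2.3415*r^4 - 45.9181*r^3 + 13.1262*r^2 + 3.5476*r + 19.3678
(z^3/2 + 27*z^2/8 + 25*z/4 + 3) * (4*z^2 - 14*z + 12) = 2*z^5 + 13*z^4/2 - 65*z^3/4 - 35*z^2 + 33*z + 36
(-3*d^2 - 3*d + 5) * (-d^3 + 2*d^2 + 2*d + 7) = 3*d^5 - 3*d^4 - 17*d^3 - 17*d^2 - 11*d + 35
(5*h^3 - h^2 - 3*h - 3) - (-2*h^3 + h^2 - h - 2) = 7*h^3 - 2*h^2 - 2*h - 1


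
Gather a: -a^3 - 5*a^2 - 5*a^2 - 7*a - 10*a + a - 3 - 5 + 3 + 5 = -a^3 - 10*a^2 - 16*a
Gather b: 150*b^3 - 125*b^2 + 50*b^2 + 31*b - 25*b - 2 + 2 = 150*b^3 - 75*b^2 + 6*b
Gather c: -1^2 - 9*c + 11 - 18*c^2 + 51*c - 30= -18*c^2 + 42*c - 20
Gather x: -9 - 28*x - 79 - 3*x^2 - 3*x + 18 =-3*x^2 - 31*x - 70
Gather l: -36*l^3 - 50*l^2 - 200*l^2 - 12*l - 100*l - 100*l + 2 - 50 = -36*l^3 - 250*l^2 - 212*l - 48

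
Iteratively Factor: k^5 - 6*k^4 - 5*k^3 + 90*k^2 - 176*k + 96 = (k + 4)*(k^4 - 10*k^3 + 35*k^2 - 50*k + 24) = (k - 1)*(k + 4)*(k^3 - 9*k^2 + 26*k - 24) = (k - 2)*(k - 1)*(k + 4)*(k^2 - 7*k + 12) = (k - 4)*(k - 2)*(k - 1)*(k + 4)*(k - 3)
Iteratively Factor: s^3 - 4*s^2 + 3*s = (s - 1)*(s^2 - 3*s) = (s - 3)*(s - 1)*(s)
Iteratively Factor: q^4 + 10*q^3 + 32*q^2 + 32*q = (q + 2)*(q^3 + 8*q^2 + 16*q) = (q + 2)*(q + 4)*(q^2 + 4*q) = q*(q + 2)*(q + 4)*(q + 4)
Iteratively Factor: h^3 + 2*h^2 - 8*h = (h - 2)*(h^2 + 4*h) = h*(h - 2)*(h + 4)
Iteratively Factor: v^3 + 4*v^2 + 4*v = (v + 2)*(v^2 + 2*v) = (v + 2)^2*(v)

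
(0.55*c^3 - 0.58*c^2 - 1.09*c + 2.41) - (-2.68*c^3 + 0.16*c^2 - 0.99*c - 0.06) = 3.23*c^3 - 0.74*c^2 - 0.1*c + 2.47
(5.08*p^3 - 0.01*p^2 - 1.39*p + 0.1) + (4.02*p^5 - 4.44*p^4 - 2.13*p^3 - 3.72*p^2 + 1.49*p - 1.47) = 4.02*p^5 - 4.44*p^4 + 2.95*p^3 - 3.73*p^2 + 0.1*p - 1.37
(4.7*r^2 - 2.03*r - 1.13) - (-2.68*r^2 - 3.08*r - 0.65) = 7.38*r^2 + 1.05*r - 0.48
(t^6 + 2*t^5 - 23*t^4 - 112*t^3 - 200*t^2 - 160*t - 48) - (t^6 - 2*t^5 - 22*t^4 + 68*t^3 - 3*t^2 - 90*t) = 4*t^5 - t^4 - 180*t^3 - 197*t^2 - 70*t - 48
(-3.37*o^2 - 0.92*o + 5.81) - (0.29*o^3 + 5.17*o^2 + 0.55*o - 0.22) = -0.29*o^3 - 8.54*o^2 - 1.47*o + 6.03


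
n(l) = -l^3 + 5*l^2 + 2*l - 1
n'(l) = -3*l^2 + 10*l + 2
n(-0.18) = -1.19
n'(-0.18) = 0.10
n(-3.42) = 90.64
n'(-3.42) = -67.29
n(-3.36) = 86.66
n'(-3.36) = -65.47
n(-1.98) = 22.40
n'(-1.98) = -29.56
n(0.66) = 2.21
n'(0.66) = 7.29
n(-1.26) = 6.42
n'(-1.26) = -15.36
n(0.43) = 0.70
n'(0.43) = 5.75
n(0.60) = 1.78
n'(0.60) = 6.92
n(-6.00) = 383.00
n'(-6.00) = -166.00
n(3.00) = 23.00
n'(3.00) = 5.00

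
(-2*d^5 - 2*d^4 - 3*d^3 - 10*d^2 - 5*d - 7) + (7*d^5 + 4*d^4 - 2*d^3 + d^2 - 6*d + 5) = 5*d^5 + 2*d^4 - 5*d^3 - 9*d^2 - 11*d - 2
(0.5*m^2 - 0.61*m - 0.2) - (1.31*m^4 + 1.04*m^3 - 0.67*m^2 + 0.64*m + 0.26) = -1.31*m^4 - 1.04*m^3 + 1.17*m^2 - 1.25*m - 0.46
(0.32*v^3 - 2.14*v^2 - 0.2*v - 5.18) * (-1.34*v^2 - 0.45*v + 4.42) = -0.4288*v^5 + 2.7236*v^4 + 2.6454*v^3 - 2.4276*v^2 + 1.447*v - 22.8956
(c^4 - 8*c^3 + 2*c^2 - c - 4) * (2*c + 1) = 2*c^5 - 15*c^4 - 4*c^3 - 9*c - 4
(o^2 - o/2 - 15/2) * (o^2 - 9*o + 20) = o^4 - 19*o^3/2 + 17*o^2 + 115*o/2 - 150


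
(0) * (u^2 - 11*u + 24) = 0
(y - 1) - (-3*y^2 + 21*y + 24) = 3*y^2 - 20*y - 25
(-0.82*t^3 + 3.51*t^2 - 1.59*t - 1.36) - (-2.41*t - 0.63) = -0.82*t^3 + 3.51*t^2 + 0.82*t - 0.73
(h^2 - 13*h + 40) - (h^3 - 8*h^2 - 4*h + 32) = -h^3 + 9*h^2 - 9*h + 8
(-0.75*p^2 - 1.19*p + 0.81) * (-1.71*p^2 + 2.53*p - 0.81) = 1.2825*p^4 + 0.1374*p^3 - 3.7883*p^2 + 3.0132*p - 0.6561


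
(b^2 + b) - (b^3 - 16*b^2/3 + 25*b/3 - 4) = -b^3 + 19*b^2/3 - 22*b/3 + 4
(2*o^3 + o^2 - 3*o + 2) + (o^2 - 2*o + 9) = 2*o^3 + 2*o^2 - 5*o + 11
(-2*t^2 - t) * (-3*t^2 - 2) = 6*t^4 + 3*t^3 + 4*t^2 + 2*t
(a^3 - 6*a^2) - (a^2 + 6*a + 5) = a^3 - 7*a^2 - 6*a - 5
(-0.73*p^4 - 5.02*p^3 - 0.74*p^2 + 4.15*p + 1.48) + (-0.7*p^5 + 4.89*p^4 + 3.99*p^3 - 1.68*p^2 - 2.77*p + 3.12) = -0.7*p^5 + 4.16*p^4 - 1.03*p^3 - 2.42*p^2 + 1.38*p + 4.6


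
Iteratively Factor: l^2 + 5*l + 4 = (l + 1)*(l + 4)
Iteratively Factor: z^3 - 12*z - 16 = (z - 4)*(z^2 + 4*z + 4) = (z - 4)*(z + 2)*(z + 2)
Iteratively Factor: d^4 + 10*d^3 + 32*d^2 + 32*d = (d)*(d^3 + 10*d^2 + 32*d + 32) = d*(d + 4)*(d^2 + 6*d + 8) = d*(d + 2)*(d + 4)*(d + 4)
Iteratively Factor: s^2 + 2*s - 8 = (s - 2)*(s + 4)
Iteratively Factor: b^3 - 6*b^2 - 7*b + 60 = (b - 4)*(b^2 - 2*b - 15) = (b - 4)*(b + 3)*(b - 5)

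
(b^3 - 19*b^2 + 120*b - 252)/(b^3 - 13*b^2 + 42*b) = (b - 6)/b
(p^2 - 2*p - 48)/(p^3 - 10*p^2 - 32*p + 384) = 1/(p - 8)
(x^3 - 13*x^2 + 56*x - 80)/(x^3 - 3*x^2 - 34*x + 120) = (x - 4)/(x + 6)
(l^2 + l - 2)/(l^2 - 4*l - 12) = (l - 1)/(l - 6)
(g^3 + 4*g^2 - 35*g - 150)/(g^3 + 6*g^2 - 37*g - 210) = (g + 5)/(g + 7)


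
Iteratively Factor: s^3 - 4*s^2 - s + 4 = (s - 4)*(s^2 - 1) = (s - 4)*(s + 1)*(s - 1)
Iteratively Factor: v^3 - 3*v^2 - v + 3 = (v - 1)*(v^2 - 2*v - 3) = (v - 1)*(v + 1)*(v - 3)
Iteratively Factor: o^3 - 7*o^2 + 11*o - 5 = (o - 1)*(o^2 - 6*o + 5) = (o - 5)*(o - 1)*(o - 1)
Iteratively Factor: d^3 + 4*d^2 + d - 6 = (d - 1)*(d^2 + 5*d + 6) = (d - 1)*(d + 2)*(d + 3)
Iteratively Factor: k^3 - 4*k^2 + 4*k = (k - 2)*(k^2 - 2*k) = k*(k - 2)*(k - 2)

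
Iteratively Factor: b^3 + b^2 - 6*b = (b - 2)*(b^2 + 3*b) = (b - 2)*(b + 3)*(b)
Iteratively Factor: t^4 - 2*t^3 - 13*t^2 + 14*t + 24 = (t + 3)*(t^3 - 5*t^2 + 2*t + 8) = (t - 2)*(t + 3)*(t^2 - 3*t - 4) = (t - 4)*(t - 2)*(t + 3)*(t + 1)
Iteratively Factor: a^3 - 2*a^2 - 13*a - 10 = (a + 2)*(a^2 - 4*a - 5) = (a - 5)*(a + 2)*(a + 1)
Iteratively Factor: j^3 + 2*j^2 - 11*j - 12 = (j - 3)*(j^2 + 5*j + 4) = (j - 3)*(j + 4)*(j + 1)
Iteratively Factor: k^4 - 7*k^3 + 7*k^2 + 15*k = (k)*(k^3 - 7*k^2 + 7*k + 15) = k*(k - 3)*(k^2 - 4*k - 5) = k*(k - 5)*(k - 3)*(k + 1)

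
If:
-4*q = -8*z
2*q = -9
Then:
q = -9/2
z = -9/4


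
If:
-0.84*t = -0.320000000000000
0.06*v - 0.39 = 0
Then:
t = 0.38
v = 6.50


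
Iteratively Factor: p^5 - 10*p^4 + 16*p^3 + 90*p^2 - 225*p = (p - 5)*(p^4 - 5*p^3 - 9*p^2 + 45*p) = (p - 5)^2*(p^3 - 9*p) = (p - 5)^2*(p + 3)*(p^2 - 3*p) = (p - 5)^2*(p - 3)*(p + 3)*(p)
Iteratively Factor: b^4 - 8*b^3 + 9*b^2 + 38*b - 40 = (b + 2)*(b^3 - 10*b^2 + 29*b - 20) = (b - 5)*(b + 2)*(b^2 - 5*b + 4) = (b - 5)*(b - 4)*(b + 2)*(b - 1)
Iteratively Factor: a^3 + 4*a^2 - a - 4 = (a + 1)*(a^2 + 3*a - 4) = (a + 1)*(a + 4)*(a - 1)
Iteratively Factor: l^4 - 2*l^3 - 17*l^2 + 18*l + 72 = (l - 4)*(l^3 + 2*l^2 - 9*l - 18) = (l - 4)*(l + 2)*(l^2 - 9) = (l - 4)*(l - 3)*(l + 2)*(l + 3)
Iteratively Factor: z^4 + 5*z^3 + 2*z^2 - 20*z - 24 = (z + 2)*(z^3 + 3*z^2 - 4*z - 12) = (z - 2)*(z + 2)*(z^2 + 5*z + 6) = (z - 2)*(z + 2)*(z + 3)*(z + 2)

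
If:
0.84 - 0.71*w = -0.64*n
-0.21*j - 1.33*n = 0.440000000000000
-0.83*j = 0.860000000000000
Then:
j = -1.04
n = -0.17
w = 1.03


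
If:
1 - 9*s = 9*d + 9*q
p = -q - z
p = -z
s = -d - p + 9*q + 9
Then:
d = 1/9 - s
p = 80/9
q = 0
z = -80/9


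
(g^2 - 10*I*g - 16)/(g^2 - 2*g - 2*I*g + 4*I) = (g - 8*I)/(g - 2)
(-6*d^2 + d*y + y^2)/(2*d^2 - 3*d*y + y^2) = (3*d + y)/(-d + y)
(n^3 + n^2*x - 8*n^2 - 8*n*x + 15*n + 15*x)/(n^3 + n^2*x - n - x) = (n^2 - 8*n + 15)/(n^2 - 1)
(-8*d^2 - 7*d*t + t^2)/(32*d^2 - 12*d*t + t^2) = (d + t)/(-4*d + t)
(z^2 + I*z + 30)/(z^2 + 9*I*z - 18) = (z - 5*I)/(z + 3*I)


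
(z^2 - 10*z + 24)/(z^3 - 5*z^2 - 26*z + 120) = 1/(z + 5)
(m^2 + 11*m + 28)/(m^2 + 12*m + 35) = (m + 4)/(m + 5)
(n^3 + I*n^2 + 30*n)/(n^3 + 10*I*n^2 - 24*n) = (n - 5*I)/(n + 4*I)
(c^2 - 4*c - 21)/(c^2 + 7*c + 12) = (c - 7)/(c + 4)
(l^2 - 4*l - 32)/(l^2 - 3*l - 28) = (l - 8)/(l - 7)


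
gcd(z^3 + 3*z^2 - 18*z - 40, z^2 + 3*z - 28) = z - 4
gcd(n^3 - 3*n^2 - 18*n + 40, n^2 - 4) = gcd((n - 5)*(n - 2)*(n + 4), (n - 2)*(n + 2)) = n - 2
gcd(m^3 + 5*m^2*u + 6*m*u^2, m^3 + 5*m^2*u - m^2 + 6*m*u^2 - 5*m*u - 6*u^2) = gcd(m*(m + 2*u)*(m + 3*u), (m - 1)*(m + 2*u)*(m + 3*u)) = m^2 + 5*m*u + 6*u^2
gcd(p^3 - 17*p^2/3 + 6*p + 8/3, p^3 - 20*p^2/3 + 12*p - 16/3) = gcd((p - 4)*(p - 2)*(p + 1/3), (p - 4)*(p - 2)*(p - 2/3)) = p^2 - 6*p + 8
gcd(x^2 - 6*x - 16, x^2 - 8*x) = x - 8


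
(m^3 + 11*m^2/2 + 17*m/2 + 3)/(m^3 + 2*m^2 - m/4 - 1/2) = 2*(m + 3)/(2*m - 1)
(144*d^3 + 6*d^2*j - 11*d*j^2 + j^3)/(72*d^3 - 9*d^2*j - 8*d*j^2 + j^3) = (6*d - j)/(3*d - j)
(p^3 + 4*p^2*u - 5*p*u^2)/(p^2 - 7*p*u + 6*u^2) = p*(p + 5*u)/(p - 6*u)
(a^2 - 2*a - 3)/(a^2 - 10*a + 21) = (a + 1)/(a - 7)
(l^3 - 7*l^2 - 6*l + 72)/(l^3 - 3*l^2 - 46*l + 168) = (l + 3)/(l + 7)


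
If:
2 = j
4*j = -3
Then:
No Solution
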